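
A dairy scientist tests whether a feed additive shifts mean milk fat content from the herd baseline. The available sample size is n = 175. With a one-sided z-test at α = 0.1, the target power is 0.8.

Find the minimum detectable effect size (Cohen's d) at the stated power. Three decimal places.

Need Φ(δ − 1.282) = 0.8, so δ = 1.282 + 0.842 = 2.123.
δ = d·√n ⇒ d = δ/√n = 2.123/√175 = 0.1605.

d ≈ 0.160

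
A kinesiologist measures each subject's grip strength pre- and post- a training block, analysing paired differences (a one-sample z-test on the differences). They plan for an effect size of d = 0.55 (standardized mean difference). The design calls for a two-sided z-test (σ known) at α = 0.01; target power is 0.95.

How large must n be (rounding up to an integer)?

For power 0.95 need Φ(δ − z_{0.005}) = 0.95, so δ = z_{0.005} + z_{0.05} = 2.576 + 1.645 = 4.221.
(Ignoring the negligible lower-tail rejection probability gives the usual closed-form inversion.)
δ = d·√n ⇒ n = (δ/d)² = (4.221 / 0.55)² = 58.89.
Rounding up, n = 59.

n = 59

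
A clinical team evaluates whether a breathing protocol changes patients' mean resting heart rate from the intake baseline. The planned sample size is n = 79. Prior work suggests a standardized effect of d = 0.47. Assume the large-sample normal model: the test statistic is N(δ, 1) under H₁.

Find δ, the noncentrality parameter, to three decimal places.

δ ≈ 4.177

δ = d·√n = 0.47 × √79 = 4.1775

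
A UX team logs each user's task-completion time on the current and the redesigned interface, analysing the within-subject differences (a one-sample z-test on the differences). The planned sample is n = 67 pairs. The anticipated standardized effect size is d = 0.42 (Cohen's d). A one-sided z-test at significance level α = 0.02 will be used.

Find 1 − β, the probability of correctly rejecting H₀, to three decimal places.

Noncentrality parameter: δ = d·√n = 0.42 × √67 = 3.4378
Critical value for a one-sided test at α = 0.02: z_α = 2.054.
Power = Φ(δ − 2.054) = Φ(1.384) = 0.9168.

Power ≈ 0.917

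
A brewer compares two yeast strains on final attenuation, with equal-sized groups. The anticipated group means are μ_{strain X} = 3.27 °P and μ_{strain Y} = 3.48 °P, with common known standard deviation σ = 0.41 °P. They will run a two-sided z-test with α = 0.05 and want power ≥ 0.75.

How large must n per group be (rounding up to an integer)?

Standardized effect: d = |μ_{strain X} − μ_{strain Y}| / σ = |3.27 − 3.48| / 0.41 = 0.5122
Set Φ(δ − 1.960) = 0.75; then δ − 1.960 = Φ⁻¹(0.75) = 0.674, giving δ = 2.634.
(The Φ(−δ − z_{α/2}) term is vanishingly small for δ > 0 and is dropped in the standard sample-size formula.)
δ = d·√(n/2) ⇒ n = 2(δ/d)² = 2 × (2.634 / 0.5122)² = 52.91.
Rounding up, n = 53 per group.

n = 53 per group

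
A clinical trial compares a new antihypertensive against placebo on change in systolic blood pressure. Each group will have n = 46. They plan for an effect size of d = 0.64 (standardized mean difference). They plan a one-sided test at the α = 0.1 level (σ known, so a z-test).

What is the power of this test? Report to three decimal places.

Power ≈ 0.963

Noncentrality parameter: δ = d·√(n/2) = 0.64 × √(46/2) = 3.0693
One-sided α = 0.1 → critical value z_{0.1} = 1.282.
Power = Φ(δ − 1.282) = Φ(1.788) = 0.9631.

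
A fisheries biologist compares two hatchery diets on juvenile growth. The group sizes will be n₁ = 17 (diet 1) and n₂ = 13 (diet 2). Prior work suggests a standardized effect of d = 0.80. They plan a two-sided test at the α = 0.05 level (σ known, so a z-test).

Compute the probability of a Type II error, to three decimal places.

β ≈ 0.416

Noncentrality parameter: δ = d / √(1/n₁ + 1/n₂) = 0.80 / √(1/17 + 1/13) = 2.1713
Critical value for a two-sided test at α = 0.05: z_{α/2} = 1.960.
Power = Φ(δ − 1.960) + Φ(−δ − 1.960) = Φ(0.211) + Φ(-4.131) = 0.5837 + 0.0000 = 0.5837.
Type II error: β = 1 − power = 1 − 0.5837 = 0.4163.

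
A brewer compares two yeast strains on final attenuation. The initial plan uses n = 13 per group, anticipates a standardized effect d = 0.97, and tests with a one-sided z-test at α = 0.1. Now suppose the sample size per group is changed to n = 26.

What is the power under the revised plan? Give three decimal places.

With n = 26 per group: δ = d·√(n/2) = 0.97 × √(26/2) = 3.4974. Critical value z_{0.1} = 1.282.
Revised power = P(Z > 1.282 − δ) = Φ(2.216) = 0.9866.

Power ≈ 0.987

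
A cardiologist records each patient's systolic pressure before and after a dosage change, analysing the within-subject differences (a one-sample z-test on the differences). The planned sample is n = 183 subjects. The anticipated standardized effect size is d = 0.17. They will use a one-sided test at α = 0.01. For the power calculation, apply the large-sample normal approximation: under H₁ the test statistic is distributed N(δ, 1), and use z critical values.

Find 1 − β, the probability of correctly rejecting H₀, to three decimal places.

Noncentrality parameter: δ = d·√n = 0.17 × √183 = 2.2997
One-sided α = 0.01 → critical value z_{0.01} = 2.326.
Power = P(Z > 2.326 − δ) = Φ(-0.027) = 0.4894.

Power ≈ 0.489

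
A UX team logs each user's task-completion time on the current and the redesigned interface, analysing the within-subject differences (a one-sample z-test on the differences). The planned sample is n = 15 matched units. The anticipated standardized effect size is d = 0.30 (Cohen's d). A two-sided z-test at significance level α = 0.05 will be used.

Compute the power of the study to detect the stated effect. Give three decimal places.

Noncentrality parameter: δ = d·√n = 0.30 × √15 = 1.1619
Two-sided α = 0.05 → critical value z_{0.025} = 1.960.
Power = Φ(δ − 1.960) + Φ(−δ − 1.960) = Φ(-0.798) + Φ(-3.122) = 0.2124 + 0.0009 = 0.2133.

Power ≈ 0.213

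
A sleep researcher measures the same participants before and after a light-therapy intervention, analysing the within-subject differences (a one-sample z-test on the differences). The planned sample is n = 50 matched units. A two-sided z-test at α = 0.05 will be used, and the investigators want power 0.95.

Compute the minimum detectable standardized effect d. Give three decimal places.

d ≈ 0.510

Need Φ(δ − 1.960) = 0.95, so δ = 1.960 + 1.645 = 3.605.
(The second rejection-region term Φ(−δ − z_{α/2}) is negligible and dropped.)
δ = d·√n ⇒ d = δ/√n = 3.605/√50 = 0.5098.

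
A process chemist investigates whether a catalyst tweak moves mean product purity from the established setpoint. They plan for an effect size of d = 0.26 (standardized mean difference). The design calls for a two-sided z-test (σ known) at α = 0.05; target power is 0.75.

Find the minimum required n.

Set Φ(δ − 1.960) = 0.75; then δ − 1.960 = Φ⁻¹(0.75) = 0.674, giving δ = 2.634.
(Ignoring the negligible lower-tail rejection probability gives the usual closed-form inversion.)
δ = d·√n ⇒ n = (δ/d)² = (2.634 / 0.26)² = 102.67.
Round up to the next whole unit.

n = 103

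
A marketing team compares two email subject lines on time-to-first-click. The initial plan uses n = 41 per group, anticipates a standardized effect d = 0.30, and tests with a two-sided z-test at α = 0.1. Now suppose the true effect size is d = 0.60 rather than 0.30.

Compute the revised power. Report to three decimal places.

With d = 0.60: δ = d·√(n/2) = 0.60 × √(41/2) = 2.7166. Critical value z_{0.05} = 1.645.
Revised power = Φ(δ − 1.645) + Φ(−δ − 1.645) = Φ(1.072) + Φ(-4.361) = 0.8581 + 0.0000 = 0.8581.

Power ≈ 0.858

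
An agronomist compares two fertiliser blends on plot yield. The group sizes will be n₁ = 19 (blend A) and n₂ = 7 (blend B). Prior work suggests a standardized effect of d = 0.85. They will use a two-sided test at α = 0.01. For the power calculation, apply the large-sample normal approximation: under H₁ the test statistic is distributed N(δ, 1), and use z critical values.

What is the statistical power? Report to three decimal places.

Noncentrality parameter: δ = d / √(1/n₁ + 1/n₂) = 0.85 / √(1/19 + 1/7) = 1.9225
Two-sided α = 0.01 → critical value z_{0.005} = 2.576.
Power = Φ(δ − 2.576) + Φ(−δ − 2.576) = Φ(-0.653) + Φ(-4.498) = 0.2568 + 0.0000 = 0.2568.

Power ≈ 0.257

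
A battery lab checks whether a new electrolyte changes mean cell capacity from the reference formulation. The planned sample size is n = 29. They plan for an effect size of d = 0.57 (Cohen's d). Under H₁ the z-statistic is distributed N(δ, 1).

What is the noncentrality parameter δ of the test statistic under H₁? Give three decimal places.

δ ≈ 3.070

The noncentrality parameter scales effect size by the design's sample-size factor: δ = d·√n = 0.57 × √29 = 3.0695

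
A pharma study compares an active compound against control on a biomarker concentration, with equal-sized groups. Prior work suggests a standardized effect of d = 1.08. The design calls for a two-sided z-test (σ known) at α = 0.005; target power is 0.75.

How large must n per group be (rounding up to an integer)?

Set Φ(δ − 2.807) = 0.75; then δ − 2.807 = Φ⁻¹(0.75) = 0.674, giving δ = 3.482.
(For δ > 0 the lower-tail rejection region contributes negligibly to power, so the one-term inversion is standard.)
δ = d·√(n/2) ⇒ n = 2(δ/d)² = 2 × (3.482 / 1.08)² = 20.78.
Rounding up, n = 21 per group.

n = 21 per group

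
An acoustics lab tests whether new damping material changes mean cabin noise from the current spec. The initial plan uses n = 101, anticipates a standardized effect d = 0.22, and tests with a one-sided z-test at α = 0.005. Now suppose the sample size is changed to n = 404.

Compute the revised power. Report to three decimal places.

Power ≈ 0.968

With n = 404: δ = d·√n = 0.22 × √404 = 4.4219. Critical value z_{0.005} = 2.576.
Revised power = P(Z > 2.576 − δ) = Φ(1.846) = 0.9676.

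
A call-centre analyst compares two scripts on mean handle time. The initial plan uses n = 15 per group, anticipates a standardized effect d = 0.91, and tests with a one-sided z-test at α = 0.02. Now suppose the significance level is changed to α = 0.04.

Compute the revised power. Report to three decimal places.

Power ≈ 0.771

δ = d·√(n/2) = 0.91 × √(15/2) = 2.4921 (unchanged). New critical value: z_{0.04} = 1.751.
Revised power = Φ(δ − 1.751) = Φ(0.741) = 0.7708.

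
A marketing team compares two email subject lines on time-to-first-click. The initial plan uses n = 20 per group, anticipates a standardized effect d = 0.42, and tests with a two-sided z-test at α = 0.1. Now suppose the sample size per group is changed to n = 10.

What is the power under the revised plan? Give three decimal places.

With n = 10 per group: δ = d·√(n/2) = 0.42 × √(10/2) = 0.9391. Critical value z_{0.05} = 1.645.
Revised power = Φ(δ − 1.645) + Φ(−δ − 1.645) = Φ(-0.706) + Φ(-2.584) = 0.2402 + 0.0049 = 0.2451.

Power ≈ 0.245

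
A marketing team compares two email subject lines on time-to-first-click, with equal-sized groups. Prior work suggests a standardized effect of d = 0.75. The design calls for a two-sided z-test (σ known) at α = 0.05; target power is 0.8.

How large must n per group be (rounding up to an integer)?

n = 28 per group

Set Φ(δ − 1.960) = 0.8; then δ − 1.960 = Φ⁻¹(0.8) = 0.842, giving δ = 2.802.
(The Φ(−δ − z_{α/2}) term is vanishingly small for δ > 0 and is dropped in the standard sample-size formula.)
δ = d·√(n/2) ⇒ n = 2(δ/d)² = 2 × (2.802 / 0.75)² = 27.91.
Round up to the next whole unit.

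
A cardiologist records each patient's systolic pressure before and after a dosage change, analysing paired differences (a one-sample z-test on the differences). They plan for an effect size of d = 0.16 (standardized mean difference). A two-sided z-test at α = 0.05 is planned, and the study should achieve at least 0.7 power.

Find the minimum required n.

n = 242

For power 0.7 need Φ(δ − z_{0.025}) = 0.7, so δ = z_{0.025} + z_{0.30} = 1.960 + 0.524 = 2.484.
(Ignoring the negligible lower-tail rejection probability gives the usual closed-form inversion.)
δ = d·√n ⇒ n = (δ/d)² = (2.484 / 0.16)² = 241.10.
Round up to the next whole unit.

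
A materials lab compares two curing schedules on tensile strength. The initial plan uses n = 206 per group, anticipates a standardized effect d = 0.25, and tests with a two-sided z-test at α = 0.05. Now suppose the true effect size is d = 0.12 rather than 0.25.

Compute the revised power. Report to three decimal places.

Power ≈ 0.230

With d = 0.12: δ = d·√(n/2) = 0.12 × √(206/2) = 1.2179. Critical value z_{0.025} = 1.960.
Revised power = Φ(δ − 1.960) + Φ(−δ − 1.960) = Φ(-0.742) + Φ(-3.178) = 0.2290 + 0.0007 = 0.2298.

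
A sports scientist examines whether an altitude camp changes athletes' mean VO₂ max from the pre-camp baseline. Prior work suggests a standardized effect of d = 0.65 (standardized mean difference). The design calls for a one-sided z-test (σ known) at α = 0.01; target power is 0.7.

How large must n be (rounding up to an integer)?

Set Φ(δ − 2.326) = 0.7; then δ − 2.326 = Φ⁻¹(0.7) = 0.524, giving δ = 2.851.
δ = d·√n ⇒ n = (δ/d)² = (2.851 / 0.65)² = 19.23.
Rounding up, n = 20.

n = 20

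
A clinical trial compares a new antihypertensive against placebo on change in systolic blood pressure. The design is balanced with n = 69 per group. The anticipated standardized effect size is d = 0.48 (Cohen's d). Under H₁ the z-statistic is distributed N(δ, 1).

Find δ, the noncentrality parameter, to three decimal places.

δ ≈ 2.819

The noncentrality parameter scales effect size by the design's sample-size factor: δ = d·√(n/2) = 0.48 × √(69/2) = 2.8194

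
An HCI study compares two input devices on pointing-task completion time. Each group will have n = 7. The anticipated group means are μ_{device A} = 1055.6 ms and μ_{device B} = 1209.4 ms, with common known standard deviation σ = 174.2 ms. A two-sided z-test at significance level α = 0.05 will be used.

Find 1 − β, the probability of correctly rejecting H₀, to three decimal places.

Standardized effect: d = |μ_{device A} − μ_{device B}| / σ = |1055.6 − 1209.4| / 174.2 = 0.8829
Noncentrality parameter: δ = d·√(n/2) = 0.8829 × √(7/2) = 1.6517
Critical value for a two-sided test at α = 0.05: z_{α/2} = 1.960.
Power = Φ(δ − 1.960) + Φ(−δ − 1.960) = Φ(-0.308) + Φ(-3.612) = 0.3790 + 0.0002 = 0.3791.

Power ≈ 0.379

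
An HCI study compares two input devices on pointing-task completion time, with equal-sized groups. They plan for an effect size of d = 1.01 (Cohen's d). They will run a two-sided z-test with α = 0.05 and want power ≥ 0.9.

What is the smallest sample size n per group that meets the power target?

For power 0.9 need Φ(δ − z_{0.025}) = 0.9, so δ = z_{0.025} + z_{0.10} = 1.960 + 1.282 = 3.242.
(For δ > 0 the lower-tail rejection region contributes negligibly to power, so the one-term inversion is standard.)
δ = d·√(n/2) ⇒ n = 2(δ/d)² = 2 × (3.242 / 1.01)² = 20.60.
Rounding up, n = 21 per group.

n = 21 per group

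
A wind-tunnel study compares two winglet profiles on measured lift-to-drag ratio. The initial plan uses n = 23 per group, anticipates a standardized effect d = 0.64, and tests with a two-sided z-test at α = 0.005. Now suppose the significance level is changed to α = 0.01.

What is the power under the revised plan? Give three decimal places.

Power ≈ 0.343

δ = d·√(n/2) = 0.64 × √(23/2) = 2.1703 (unchanged). New critical value: z_{0.005} = 2.576.
Revised power = Φ(δ − 2.576) + Φ(−δ − 2.576) = Φ(-0.405) + Φ(-4.746) = 0.3426 + 0.0000 = 0.3426.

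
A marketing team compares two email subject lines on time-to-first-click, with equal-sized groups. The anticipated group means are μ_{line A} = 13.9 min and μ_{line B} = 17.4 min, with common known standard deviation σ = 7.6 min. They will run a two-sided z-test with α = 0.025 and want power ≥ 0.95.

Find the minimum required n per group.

n = 143 per group

Standardized effect: d = |μ_{line A} − μ_{line B}| / σ = |13.9 − 17.4| / 7.6 = 0.4605
Set Φ(δ − 2.241) = 0.95; then δ − 2.241 = Φ⁻¹(0.95) = 1.645, giving δ = 3.886.
(The Φ(−δ − z_{α/2}) term is vanishingly small for δ > 0 and is dropped in the standard sample-size formula.)
δ = d·√(n/2) ⇒ n = 2(δ/d)² = 2 × (3.886 / 0.4605)² = 142.42.
Rounding up, n = 143 per group.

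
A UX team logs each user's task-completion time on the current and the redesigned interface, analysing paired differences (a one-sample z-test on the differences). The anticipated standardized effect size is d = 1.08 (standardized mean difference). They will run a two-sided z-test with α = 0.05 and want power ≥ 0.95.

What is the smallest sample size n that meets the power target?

Set Φ(δ − 1.960) = 0.95; then δ − 1.960 = Φ⁻¹(0.95) = 1.645, giving δ = 3.605.
(The Φ(−δ − z_{α/2}) term is vanishingly small for δ > 0 and is dropped in the standard sample-size formula.)
δ = d·√n ⇒ n = (δ/d)² = (3.605 / 1.08)² = 11.14.
Rounding up, n = 12.

n = 12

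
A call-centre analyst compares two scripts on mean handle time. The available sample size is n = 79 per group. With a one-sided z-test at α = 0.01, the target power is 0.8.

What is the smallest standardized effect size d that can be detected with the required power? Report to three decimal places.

Need Φ(δ − 2.326) = 0.8, so δ = 2.326 + 0.842 = 3.168.
δ = d·√(n/2) ⇒ d = δ/√(n/2) = 3.168/√(79/2) = 0.5041.

d ≈ 0.504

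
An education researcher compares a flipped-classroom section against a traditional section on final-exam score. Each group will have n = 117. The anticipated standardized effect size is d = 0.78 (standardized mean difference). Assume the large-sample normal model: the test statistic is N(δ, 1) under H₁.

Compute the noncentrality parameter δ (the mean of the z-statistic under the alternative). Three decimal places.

δ ≈ 5.966

δ = d·√(n/2) = 0.78 × √(117/2) = 5.9659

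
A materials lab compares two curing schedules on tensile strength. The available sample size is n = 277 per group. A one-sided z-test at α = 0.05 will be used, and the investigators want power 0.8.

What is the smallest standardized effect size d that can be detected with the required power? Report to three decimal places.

Need Φ(δ − 1.645) = 0.8, so δ = 1.645 + 0.842 = 2.486.
δ = d·√(n/2) ⇒ d = δ/√(n/2) = 2.486/√(277/2) = 0.2113.

d ≈ 0.211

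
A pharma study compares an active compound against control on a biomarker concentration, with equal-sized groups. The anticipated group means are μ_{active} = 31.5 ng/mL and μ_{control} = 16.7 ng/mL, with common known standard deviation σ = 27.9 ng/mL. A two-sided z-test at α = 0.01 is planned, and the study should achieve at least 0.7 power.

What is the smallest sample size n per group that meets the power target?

Standardized effect: d = |μ_{active} − μ_{control}| / σ = |31.5 − 16.7| / 27.9 = 0.5305
Set Φ(δ − 2.576) = 0.7; then δ − 2.576 = Φ⁻¹(0.7) = 0.524, giving δ = 3.100.
(For δ > 0 the lower-tail rejection region contributes negligibly to power, so the one-term inversion is standard.)
δ = d·√(n/2) ⇒ n = 2(δ/d)² = 2 × (3.100 / 0.5305)² = 68.31.
Rounding up, n = 69 per group.

n = 69 per group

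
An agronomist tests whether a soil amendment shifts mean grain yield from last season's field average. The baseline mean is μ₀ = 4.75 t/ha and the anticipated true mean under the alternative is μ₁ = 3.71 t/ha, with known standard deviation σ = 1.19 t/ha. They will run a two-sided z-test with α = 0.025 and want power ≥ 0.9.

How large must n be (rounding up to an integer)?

n = 17

Standardized effect: d = |μ₁ − μ₀| / σ = |3.71 − 4.75| / 1.19 = 0.8739
For power 0.9 need Φ(δ − z_{0.0125}) = 0.9, so δ = z_{0.0125} + z_{0.10} = 2.241 + 1.282 = 3.523.
(For δ > 0 the lower-tail rejection region contributes negligibly to power, so the one-term inversion is standard.)
δ = d·√n ⇒ n = (δ/d)² = (3.523 / 0.8739)² = 16.25.
Rounding up, n = 17.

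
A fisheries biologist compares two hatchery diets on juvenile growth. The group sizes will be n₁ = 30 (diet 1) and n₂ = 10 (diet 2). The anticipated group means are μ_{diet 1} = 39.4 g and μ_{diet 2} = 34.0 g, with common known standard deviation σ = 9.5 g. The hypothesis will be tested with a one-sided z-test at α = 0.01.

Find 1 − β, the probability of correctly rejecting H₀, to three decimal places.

Power ≈ 0.221

Standardized effect: d = |μ_{diet 1} − μ_{diet 2}| / σ = |39.4 − 34.0| / 9.5 = 0.5684
Noncentrality parameter: δ = d / √(1/n₁ + 1/n₂) = 0.5684 / √(1/30 + 1/10) = 1.5567
Critical value for a one-sided test at α = 0.01: z_α = 2.326.
Power = Φ(δ − 2.326) = Φ(-0.770) = 0.2207.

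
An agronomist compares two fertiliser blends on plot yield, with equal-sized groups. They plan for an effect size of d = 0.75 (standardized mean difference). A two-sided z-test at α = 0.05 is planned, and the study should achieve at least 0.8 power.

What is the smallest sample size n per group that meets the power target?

For power 0.8 need Φ(δ − z_{0.025}) = 0.8, so δ = z_{0.025} + z_{0.20} = 1.960 + 0.842 = 2.802.
(Ignoring the negligible lower-tail rejection probability gives the usual closed-form inversion.)
δ = d·√(n/2) ⇒ n = 2(δ/d)² = 2 × (2.802 / 0.75)² = 27.91.
Rounding up, n = 28 per group.

n = 28 per group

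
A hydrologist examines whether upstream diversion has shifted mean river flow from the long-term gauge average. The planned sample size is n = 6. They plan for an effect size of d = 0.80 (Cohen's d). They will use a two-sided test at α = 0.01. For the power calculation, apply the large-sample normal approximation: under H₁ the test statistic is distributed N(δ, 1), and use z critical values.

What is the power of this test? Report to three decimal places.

Noncentrality parameter: δ = d·√n = 0.80 × √6 = 1.9596
Critical value for a two-sided test at α = 0.01: z_{α/2} = 2.576.
Power = Φ(δ − 2.576) + Φ(−δ − 2.576) = Φ(-0.616) + Φ(-4.535) = 0.2689 + 0.0000 = 0.2689.

Power ≈ 0.269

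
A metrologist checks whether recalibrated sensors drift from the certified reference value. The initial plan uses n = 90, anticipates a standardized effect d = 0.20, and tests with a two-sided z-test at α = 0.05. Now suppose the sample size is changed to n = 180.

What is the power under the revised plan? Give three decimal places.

Power ≈ 0.765

With n = 180: δ = d·√n = 0.20 × √180 = 2.6833. Critical value z_{0.025} = 1.960.
Revised power = Φ(δ − 1.960) + Φ(−δ − 1.960) = Φ(0.723) + Φ(-4.643) = 0.7653 + 0.0000 = 0.7653.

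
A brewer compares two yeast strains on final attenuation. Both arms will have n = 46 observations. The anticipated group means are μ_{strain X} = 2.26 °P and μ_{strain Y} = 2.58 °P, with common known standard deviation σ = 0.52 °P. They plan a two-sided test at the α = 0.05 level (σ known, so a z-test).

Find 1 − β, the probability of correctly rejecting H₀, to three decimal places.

Standardized effect: d = |μ_{strain X} − μ_{strain Y}| / σ = |2.26 − 2.58| / 0.52 = 0.6154
Noncentrality parameter: δ = d·√(n/2) = 0.6154 × √(46/2) = 2.9513
Two-sided α = 0.05 → critical value z_{0.025} = 1.960.
Power = Φ(δ − 1.960) + Φ(−δ − 1.960) = Φ(0.991) + Φ(-4.911) = 0.8392 + 0.0000 = 0.8392.

Power ≈ 0.839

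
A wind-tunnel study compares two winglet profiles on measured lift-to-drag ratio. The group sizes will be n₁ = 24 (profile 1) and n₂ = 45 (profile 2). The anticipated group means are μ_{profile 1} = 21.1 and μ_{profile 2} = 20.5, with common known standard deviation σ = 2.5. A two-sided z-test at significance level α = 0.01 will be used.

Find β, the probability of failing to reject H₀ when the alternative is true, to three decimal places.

Standardized effect: d = |μ_{profile 1} − μ_{profile 2}| / σ = |21.1 − 20.5| / 2.5 = 0.2400
Noncentrality parameter: δ = d / √(1/n₁ + 1/n₂) = 0.2400 / √(1/24 + 1/45) = 0.9495
Two-sided α = 0.01 → critical value z_{0.005} = 2.576.
Power = Φ(δ − 2.576) + Φ(−δ − 2.576) = Φ(-1.626) + Φ(-3.525) = 0.0519 + 0.0002 = 0.0522.
Type II error: β = 1 − power = 1 − 0.0522 = 0.9478.

β ≈ 0.948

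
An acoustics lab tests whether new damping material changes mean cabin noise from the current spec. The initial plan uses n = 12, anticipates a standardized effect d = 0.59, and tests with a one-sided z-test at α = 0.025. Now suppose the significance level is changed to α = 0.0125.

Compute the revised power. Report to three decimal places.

Power ≈ 0.422

δ = d·√n = 0.59 × √12 = 2.0438 (unchanged). New critical value: z_{0.0125} = 2.241.
Revised power = Φ(δ − 2.241) = Φ(-0.198) = 0.4217.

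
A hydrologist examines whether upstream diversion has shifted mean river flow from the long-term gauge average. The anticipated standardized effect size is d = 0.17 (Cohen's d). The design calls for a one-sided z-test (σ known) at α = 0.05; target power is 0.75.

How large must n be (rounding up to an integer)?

n = 187

For power 0.75 need Φ(δ − z_{0.05}) = 0.75, so δ = z_{0.05} + z_{0.25} = 1.645 + 0.674 = 2.319.
δ = d·√n ⇒ n = (δ/d)² = (2.319 / 0.17)² = 186.14.
Rounding up, n = 187.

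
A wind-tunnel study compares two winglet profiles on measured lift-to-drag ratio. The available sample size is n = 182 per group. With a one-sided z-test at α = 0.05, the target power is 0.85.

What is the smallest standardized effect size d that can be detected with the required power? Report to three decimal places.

Required noncentrality: δ = z_{0.05} + z_{0.15} = 1.645 + 1.036 = 2.681.
δ = d·√(n/2) ⇒ d = δ/√(n/2) = 2.681/√(182/2) = 0.2811.

d ≈ 0.281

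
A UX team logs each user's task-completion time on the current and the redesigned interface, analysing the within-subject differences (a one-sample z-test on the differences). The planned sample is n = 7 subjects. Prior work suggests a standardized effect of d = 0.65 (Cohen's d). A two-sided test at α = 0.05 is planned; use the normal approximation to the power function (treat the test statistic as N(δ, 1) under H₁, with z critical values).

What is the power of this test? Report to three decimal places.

Power ≈ 0.405

Noncentrality parameter: δ = d·√n = 0.65 × √7 = 1.7197
Critical value for a two-sided test at α = 0.05: z_{α/2} = 1.960.
Power = Φ(δ − 1.960) + Φ(−δ − 1.960) = Φ(-0.240) + Φ(-3.680) = 0.4051 + 0.0001 = 0.4052.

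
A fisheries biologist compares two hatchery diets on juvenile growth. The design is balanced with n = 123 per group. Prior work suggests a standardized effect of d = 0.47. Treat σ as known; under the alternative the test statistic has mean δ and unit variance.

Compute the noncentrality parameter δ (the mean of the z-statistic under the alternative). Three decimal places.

The noncentrality parameter scales effect size by the design's sample-size factor: δ = d·√(n/2) = 0.47 × √(123/2) = 3.6858

δ ≈ 3.686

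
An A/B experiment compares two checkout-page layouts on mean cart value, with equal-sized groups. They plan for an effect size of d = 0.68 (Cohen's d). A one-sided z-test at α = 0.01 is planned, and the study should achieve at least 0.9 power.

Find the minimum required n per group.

n = 57 per group

For power 0.9 need Φ(δ − z_{0.01}) = 0.9, so δ = z_{0.01} + z_{0.10} = 2.326 + 1.282 = 3.608.
δ = d·√(n/2) ⇒ n = 2(δ/d)² = 2 × (3.608 / 0.68)² = 56.30.
Round up to the next whole unit.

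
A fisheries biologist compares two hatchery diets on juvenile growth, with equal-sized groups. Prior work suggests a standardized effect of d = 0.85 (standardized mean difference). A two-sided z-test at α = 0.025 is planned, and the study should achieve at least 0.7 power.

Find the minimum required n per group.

n = 22 per group

For power 0.7 need Φ(δ − z_{0.0125}) = 0.7, so δ = z_{0.0125} + z_{0.30} = 2.241 + 0.524 = 2.766.
(Ignoring the negligible lower-tail rejection probability gives the usual closed-form inversion.)
δ = d·√(n/2) ⇒ n = 2(δ/d)² = 2 × (2.766 / 0.85)² = 21.18.
Rounding up, n = 22 per group.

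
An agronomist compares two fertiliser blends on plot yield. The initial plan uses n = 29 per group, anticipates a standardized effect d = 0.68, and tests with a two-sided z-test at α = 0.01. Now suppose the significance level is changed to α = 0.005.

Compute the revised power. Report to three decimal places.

δ = d·√(n/2) = 0.68 × √(29/2) = 2.5894 (unchanged). New critical value: z_{0.0025} = 2.807.
Revised power = Φ(δ − 2.807) + Φ(−δ − 2.807) = Φ(-0.218) + Φ(-5.396) = 0.4138 + 0.0000 = 0.4138.

Power ≈ 0.414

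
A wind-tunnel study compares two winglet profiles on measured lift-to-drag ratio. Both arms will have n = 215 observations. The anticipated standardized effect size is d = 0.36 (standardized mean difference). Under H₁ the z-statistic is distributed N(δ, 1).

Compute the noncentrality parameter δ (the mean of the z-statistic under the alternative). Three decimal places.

δ = d·√(n/2) = 0.36 × √(215/2) = 3.7326

δ ≈ 3.733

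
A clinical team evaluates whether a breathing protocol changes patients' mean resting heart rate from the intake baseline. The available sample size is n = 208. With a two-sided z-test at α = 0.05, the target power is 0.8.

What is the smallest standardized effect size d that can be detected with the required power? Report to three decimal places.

d ≈ 0.194

Required noncentrality: δ = z_{0.025} + z_{0.20} = 1.960 + 0.842 = 2.802.
(Lower-tail contribution to power is negligible for δ > 0.)
δ = d·√n ⇒ d = δ/√n = 2.802/√208 = 0.1943.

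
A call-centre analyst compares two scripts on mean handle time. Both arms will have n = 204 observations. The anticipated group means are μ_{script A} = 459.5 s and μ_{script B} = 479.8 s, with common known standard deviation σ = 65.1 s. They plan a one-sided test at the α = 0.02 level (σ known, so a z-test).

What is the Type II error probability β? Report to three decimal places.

β ≈ 0.137

Standardized effect: d = |μ_{script A} − μ_{script B}| / σ = |459.5 − 479.8| / 65.1 = 0.3118
Noncentrality parameter: λ = d·√(n/2) = 0.3118 × √(204/2) = 3.1493
Critical value for a one-sided test at α = 0.02: z_α = 2.054.
Power = Φ(λ − 2.054) = Φ(1.096) = 0.8634.
Type II error: β = 1 − power = 1 − 0.8634 = 0.1366.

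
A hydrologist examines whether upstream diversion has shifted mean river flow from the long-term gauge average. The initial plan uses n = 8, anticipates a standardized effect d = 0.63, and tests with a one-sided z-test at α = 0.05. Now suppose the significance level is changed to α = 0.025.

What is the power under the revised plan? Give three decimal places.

δ = d·√n = 0.63 × √8 = 1.7819 (unchanged). New critical value: z_{0.025} = 1.960.
Revised power = P(Z > 1.960 − δ) = Φ(-0.178) = 0.4293.

Power ≈ 0.429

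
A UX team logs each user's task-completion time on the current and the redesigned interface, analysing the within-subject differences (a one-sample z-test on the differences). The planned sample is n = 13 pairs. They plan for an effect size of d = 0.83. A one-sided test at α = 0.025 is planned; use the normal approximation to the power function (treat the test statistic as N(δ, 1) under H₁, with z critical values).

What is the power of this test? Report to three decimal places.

Power ≈ 0.849

Noncentrality parameter: δ = d·√n = 0.83 × √13 = 2.9926
One-sided α = 0.025 → critical value z_{0.025} = 1.960.
Power = P(Z > 1.960 − δ) = Φ(1.033) = 0.8491.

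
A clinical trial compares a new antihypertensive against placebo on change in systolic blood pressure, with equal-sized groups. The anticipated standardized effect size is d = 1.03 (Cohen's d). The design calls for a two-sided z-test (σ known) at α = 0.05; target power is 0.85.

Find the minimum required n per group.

n = 17 per group

Set Φ(δ − 1.960) = 0.85; then δ − 1.960 = Φ⁻¹(0.85) = 1.036, giving δ = 2.996.
(For δ > 0 the lower-tail rejection region contributes negligibly to power, so the one-term inversion is standard.)
δ = d·√(n/2) ⇒ n = 2(δ/d)² = 2 × (2.996 / 1.03)² = 16.93.
Rounding up, n = 17 per group.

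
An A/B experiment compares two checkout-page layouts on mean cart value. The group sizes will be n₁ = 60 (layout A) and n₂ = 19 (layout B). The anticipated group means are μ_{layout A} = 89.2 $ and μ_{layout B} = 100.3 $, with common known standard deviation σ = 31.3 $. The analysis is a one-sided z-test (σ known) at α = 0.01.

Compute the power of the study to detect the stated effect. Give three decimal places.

Standardized effect: d = |μ_{layout A} − μ_{layout B}| / σ = |89.2 − 100.3| / 31.3 = 0.3546
Noncentrality parameter: λ = d / √(1/n₁ + 1/n₂) = 0.3546 / √(1/60 + 1/19) = 1.3472
One-sided α = 0.01 → critical value z_{0.01} = 2.326.
Power = Φ(λ − 2.326) = Φ(-0.979) = 0.1637.

Power ≈ 0.164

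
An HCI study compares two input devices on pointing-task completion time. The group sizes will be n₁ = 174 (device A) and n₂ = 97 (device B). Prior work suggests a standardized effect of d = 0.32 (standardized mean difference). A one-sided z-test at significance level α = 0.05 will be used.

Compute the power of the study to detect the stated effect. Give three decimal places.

Noncentrality parameter: δ = d / √(1/n₁ + 1/n₂) = 0.32 / √(1/174 + 1/97) = 2.5254
Critical value for a one-sided test at α = 0.05: z_α = 1.645.
Power = Φ(δ − 1.645) = Φ(0.881) = 0.8107.

Power ≈ 0.811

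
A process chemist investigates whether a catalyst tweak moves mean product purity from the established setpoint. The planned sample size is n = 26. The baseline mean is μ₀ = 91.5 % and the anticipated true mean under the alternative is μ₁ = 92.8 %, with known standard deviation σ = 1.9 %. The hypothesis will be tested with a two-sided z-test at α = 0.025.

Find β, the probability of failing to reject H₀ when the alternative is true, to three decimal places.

Standardized effect: d = |μ₁ − μ₀| / σ = |92.8 − 91.5| / 1.9 = 0.6842
Noncentrality parameter: δ = d·√n = 0.6842 × √26 = 3.4888
Two-sided α = 0.025 → critical value z_{0.0125} = 2.241.
Power = Φ(δ − 2.241) + Φ(−δ − 2.241) = Φ(1.247) + Φ(-5.730) = 0.8939 + 0.0000 = 0.8939.
Type II error: β = 1 − power = 1 − 0.8939 = 0.1061.

β ≈ 0.106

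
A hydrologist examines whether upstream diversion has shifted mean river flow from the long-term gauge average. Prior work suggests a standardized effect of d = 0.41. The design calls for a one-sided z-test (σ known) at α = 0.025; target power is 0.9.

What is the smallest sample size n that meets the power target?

For power 0.9 need Φ(δ − z_{0.025}) = 0.9, so δ = z_{0.025} + z_{0.10} = 1.960 + 1.282 = 3.242.
δ = d·√n ⇒ n = (δ/d)² = (3.242 / 0.41)² = 62.51.
Rounding up, n = 63.

n = 63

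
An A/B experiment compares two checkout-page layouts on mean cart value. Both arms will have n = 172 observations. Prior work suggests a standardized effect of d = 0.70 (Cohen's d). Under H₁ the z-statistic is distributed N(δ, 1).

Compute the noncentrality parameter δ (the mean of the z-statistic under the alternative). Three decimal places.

δ ≈ 6.492

The noncentrality parameter scales effect size by the design's sample-size factor: δ = d·√(n/2) = 0.70 × √(172/2) = 6.4915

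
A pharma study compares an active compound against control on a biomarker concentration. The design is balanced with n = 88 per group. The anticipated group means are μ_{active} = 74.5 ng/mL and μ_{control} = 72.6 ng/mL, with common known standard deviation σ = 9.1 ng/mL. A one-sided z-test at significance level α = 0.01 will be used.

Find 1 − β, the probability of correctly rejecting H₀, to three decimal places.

Power ≈ 0.173

Standardized effect: d = |μ_{active} − μ_{control}| / σ = |74.5 − 72.6| / 9.1 = 0.2088
Noncentrality parameter: δ = d·√(n/2) = 0.2088 × √(88/2) = 1.3850
Critical value for a one-sided test at α = 0.01: z_α = 2.326.
Power = Φ(δ − 2.326) = Φ(-0.941) = 0.1733.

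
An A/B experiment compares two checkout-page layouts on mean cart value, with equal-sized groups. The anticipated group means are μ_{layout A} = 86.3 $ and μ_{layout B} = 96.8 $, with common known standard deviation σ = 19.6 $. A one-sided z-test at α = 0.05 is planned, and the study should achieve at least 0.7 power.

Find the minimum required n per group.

n = 33 per group

Standardized effect: d = |μ_{layout A} − μ_{layout B}| / σ = |86.3 − 96.8| / 19.6 = 0.5357
For power 0.7 need Φ(δ − z_{0.05}) = 0.7, so δ = z_{0.05} + z_{0.30} = 1.645 + 0.524 = 2.169.
δ = d·√(n/2) ⇒ n = 2(δ/d)² = 2 × (2.169 / 0.5357)² = 32.79.
Rounding up, n = 33 per group.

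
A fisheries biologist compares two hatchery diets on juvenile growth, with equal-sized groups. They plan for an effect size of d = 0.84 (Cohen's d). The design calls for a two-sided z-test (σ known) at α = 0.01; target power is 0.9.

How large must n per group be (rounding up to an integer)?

n = 43 per group

Set Φ(δ − 2.576) = 0.9; then δ − 2.576 = Φ⁻¹(0.9) = 1.282, giving δ = 3.857.
(The Φ(−δ − z_{α/2}) term is vanishingly small for δ > 0 and is dropped in the standard sample-size formula.)
δ = d·√(n/2) ⇒ n = 2(δ/d)² = 2 × (3.857 / 0.84)² = 42.18.
Round up to the next whole unit.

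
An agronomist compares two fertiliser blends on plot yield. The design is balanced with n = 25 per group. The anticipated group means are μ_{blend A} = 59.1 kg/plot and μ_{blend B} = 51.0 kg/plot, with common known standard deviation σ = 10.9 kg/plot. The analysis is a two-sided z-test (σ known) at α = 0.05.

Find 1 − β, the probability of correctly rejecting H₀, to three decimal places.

Power ≈ 0.748

Standardized effect: d = |μ_{blend A} − μ_{blend B}| / σ = |59.1 − 51.0| / 10.9 = 0.7431
Noncentrality parameter: δ = d·√(n/2) = 0.7431 × √(25/2) = 2.6273
Two-sided α = 0.05 → critical value z_{0.025} = 1.960.
Power = Φ(δ − 1.960) + Φ(−δ − 1.960) = Φ(0.667) + Φ(-4.587) = 0.7477 + 0.0000 = 0.7477.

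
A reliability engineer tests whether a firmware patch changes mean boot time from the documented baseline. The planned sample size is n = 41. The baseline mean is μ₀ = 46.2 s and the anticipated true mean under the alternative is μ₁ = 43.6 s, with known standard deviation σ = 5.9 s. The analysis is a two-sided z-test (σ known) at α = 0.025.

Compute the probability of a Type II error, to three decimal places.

β ≈ 0.281

Standardized effect: d = |μ₁ − μ₀| / σ = |43.6 − 46.2| / 5.9 = 0.4407
Noncentrality parameter: δ = d·√n = 0.4407 × √41 = 2.8217
Critical value for a two-sided test at α = 0.025: z_{α/2} = 2.241.
Power = Φ(δ − 2.241) + Φ(−δ − 2.241) = Φ(0.580) + Φ(-5.063) = 0.7191 + 0.0000 = 0.7191.
Type II error: β = 1 − power = 1 − 0.7191 = 0.2809.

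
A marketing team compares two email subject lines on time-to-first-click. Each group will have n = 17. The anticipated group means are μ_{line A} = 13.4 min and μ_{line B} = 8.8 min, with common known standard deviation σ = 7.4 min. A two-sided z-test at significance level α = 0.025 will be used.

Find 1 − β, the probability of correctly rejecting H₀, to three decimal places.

Standardized effect: d = |μ_{line A} − μ_{line B}| / σ = |13.4 − 8.8| / 7.4 = 0.6216
Noncentrality parameter: δ = d·√(n/2) = 0.6216 × √(17/2) = 1.8123
Critical value for a two-sided test at α = 0.025: z_{α/2} = 2.241.
Power = Φ(δ − 2.241) + Φ(−δ − 2.241) = Φ(-0.429) + Φ(-4.054) = 0.3339 + 0.0000 = 0.3340.

Power ≈ 0.334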